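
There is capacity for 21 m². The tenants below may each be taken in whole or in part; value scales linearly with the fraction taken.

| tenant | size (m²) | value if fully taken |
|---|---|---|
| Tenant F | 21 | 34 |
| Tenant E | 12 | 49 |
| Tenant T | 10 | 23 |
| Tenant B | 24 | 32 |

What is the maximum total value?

69.7

Rank by value-to-size ratio: Tenant E 49/12≈4.08, Tenant T 23/10≈2.3, Tenant F 34/21≈1.62, Tenant B 32/24≈1.33.
Tenant E: take in full, 12 m² for value 49 — 9 left.
9 m² left: a 9/10 share of Tenant T gives 23×9/10 = 20.7.
Total value = 69.7.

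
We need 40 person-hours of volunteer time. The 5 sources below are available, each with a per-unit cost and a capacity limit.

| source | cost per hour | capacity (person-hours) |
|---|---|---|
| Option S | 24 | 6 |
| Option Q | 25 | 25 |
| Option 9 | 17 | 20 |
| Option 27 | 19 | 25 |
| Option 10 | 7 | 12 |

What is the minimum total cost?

Use sources in increasing cost order.
Option 10 at 7: take all 12 person-hours — 28 still needed.
Take 20 from Option 9 at 17 — need 8 more.
Option 27 (19): take the remaining 8 — done.
Option S, Option Q: unused.
Cost = 12×7 + 20×17 + 8×19 = 576.

576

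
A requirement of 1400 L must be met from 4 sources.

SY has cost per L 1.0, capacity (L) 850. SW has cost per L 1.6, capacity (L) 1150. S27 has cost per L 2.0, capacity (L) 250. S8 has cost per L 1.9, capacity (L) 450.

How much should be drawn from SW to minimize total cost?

550

Cheapest first:
Take 850 from SY at 1.0 → need 550 more.
SW at 1.6: take 550 of its 1150 → requirement met.
S8, S27: unused.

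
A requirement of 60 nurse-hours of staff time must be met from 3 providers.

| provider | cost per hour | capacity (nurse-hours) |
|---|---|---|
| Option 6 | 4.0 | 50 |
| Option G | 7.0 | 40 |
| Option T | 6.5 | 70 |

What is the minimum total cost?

Cheapest first:
Take 50 from Option 6 at 4.0 → need 10 more.
Take 10 from Option T at 6.5 to finish.
Option G: unused.
Cost = 50×4.0 + 10×6.5 = 265.

265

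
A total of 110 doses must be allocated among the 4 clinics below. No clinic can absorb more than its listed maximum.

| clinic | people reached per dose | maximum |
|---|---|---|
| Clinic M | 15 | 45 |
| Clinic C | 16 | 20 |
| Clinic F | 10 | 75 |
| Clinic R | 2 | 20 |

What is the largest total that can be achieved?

1445

Highest people reached per dose first: Clinic C 16 > Clinic M 15 > Clinic F 10 > Clinic R 2.
Clinic C takes 20 to reach its cap of 20 ; 90 left.
Clinic M takes 45 to reach its cap of 45 ; 45 left.
Clinic F has room for 75 but only 45 remain, so it gets 45.
Total = 15×45 + 16×20 + 10×45 = 1445.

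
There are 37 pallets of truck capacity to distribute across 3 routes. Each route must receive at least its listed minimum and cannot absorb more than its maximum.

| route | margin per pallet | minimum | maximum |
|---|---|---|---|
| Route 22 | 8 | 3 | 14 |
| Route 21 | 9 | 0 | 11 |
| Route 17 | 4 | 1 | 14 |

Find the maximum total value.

Meeting every minimum uses 3+0+1 = 4 pallets, leaving 33.
Order the routes by margin per pallet: Route 21 9 > Route 22 8 > Route 17 4.
Route 21 takes 11 more to reach its cap of 11 — 22 left.
Route 22: +11 to 14 (cap) — 11 left.
Only 11 left; Route 17 takes them to reach 12.
Total = 8×14 + 9×11 + 4×12 = 259.

259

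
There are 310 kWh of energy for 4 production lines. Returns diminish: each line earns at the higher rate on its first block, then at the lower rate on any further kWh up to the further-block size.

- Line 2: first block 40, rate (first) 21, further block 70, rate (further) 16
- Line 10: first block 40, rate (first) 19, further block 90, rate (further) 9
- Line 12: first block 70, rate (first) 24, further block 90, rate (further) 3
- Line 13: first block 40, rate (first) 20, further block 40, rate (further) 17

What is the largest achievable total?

Rank every tier by rate: Line 12/T1 24 > Line 2/T1 21 > Line 13/T1 20 > Line 10/T1 19 > Line 13/T2 17 > Line 2/T2 16 > Line 10/T2 9 > Line 12/T2 3.
Line 12 T1 at 24: fill all 70 — 240 left.
Line 2/T1 (21): +40 — 200 left.
Line 13/T1 (20): +40 — 160 left.
Fill Line 10 T1 block (40 at 19) — 120 left.
Fill Line 13 T2 block (40 at 17) — 80 left.
Line 2/T2 (16): +70 — 10 left.
Line 10/T2: +10 of 90 at 9; pool empty.
Total = 24×70 + 21×40 + 20×40 + 19×40 + 17×40 + 16×70 + 9×10 = 5970.

5970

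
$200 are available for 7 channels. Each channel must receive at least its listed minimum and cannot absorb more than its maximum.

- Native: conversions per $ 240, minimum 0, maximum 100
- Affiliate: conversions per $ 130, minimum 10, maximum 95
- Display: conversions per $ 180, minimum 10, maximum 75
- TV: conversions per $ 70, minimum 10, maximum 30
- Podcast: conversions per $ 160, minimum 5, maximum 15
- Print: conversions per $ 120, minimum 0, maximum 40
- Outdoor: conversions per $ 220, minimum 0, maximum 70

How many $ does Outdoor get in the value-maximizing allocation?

Meeting every minimum uses 0+10+10+10+5+0+0 = 35 $, leaving 165.
Rank by conversions per $: Native 240 > Outdoor 220 > Display 180 > Podcast 160 > Affiliate 130 > Print 120 > TV 70.
Native: +100 to 100 (cap) — 65 left.
Only 65 left; Outdoor takes them to reach 65.

65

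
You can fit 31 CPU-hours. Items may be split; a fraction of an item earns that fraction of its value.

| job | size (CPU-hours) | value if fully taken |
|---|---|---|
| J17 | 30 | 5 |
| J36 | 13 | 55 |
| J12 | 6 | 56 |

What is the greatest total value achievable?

113

Sort by value density: J12 56/6≈9.33, J36 55/13≈4.23, J17 5/30≈0.167.
All 6 CPU-hours of J12 fit (value 56) ; 25 remain.
J36: take in full, 13 CPU-hours for value 55 ; 12 left.
Only 12 CPU-hours remain; take 12/30 of J17 for value 5×12/30 = 2.
Total value = 113.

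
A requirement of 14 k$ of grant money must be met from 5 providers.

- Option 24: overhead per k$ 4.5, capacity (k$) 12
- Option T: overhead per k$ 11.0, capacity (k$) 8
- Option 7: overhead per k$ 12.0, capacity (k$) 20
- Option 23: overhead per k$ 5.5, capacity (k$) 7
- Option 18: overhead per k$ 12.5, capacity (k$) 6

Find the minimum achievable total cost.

Cheapest first:
Option 24 at 4.5: take all 12 k$ → 2 still needed.
Take 2 from Option 23 at 5.5 to finish.
Option T, Option 7, Option 18: unused.
Cost = 12×4.5 + 2×5.5 = 65.

65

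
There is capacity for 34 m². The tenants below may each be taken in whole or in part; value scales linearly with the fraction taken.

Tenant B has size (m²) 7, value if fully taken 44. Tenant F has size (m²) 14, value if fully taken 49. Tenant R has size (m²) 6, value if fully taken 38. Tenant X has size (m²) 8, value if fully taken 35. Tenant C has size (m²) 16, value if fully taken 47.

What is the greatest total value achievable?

Best value per unit of size first: Tenant R 38/6≈6.33, Tenant B 44/7≈6.29, Tenant X 35/8≈4.38, Tenant F 49/14≈3.5, Tenant C 47/16≈2.94.
All 6 m² of Tenant R fit (value 38) — 28 remain.
All 7 m² of Tenant B fit (value 44) — 21 remain.
Take all of Tenant X (8 m², value 35) — 13 m² left.
13 m² left: a 13/14 share of Tenant F gives 49×13/14 = 45.5.
Total value = 162.5.

162.5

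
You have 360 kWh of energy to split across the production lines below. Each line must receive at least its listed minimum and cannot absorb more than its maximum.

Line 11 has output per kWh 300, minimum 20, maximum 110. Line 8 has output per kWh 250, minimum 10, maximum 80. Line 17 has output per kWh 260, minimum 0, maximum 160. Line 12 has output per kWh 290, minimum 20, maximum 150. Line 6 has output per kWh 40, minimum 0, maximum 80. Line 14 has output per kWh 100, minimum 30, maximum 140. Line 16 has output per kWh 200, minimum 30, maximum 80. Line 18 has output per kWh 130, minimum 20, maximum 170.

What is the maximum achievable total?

93200

Meeting every minimum uses 20+10+0+20+0+30+30+20 = 130 kWh, leaving 230.
Highest output per kWh first: Line 11 300 > Line 12 290 > Line 17 260 > Line 8 250 > Line 16 200 > Line 18 130 > Line 14 100 > Line 6 40.
Line 11: +90 to 110 (cap) → 140 left.
Line 12 takes 130 more to reach its cap of 150 → 10 left.
Line 17: +10 (room for 160) → 10. Pool exhausted.
Total = 300×110 + 250×10 + 260×10 + 290×150 + 100×30 + 200×30 + 130×20 = 93200.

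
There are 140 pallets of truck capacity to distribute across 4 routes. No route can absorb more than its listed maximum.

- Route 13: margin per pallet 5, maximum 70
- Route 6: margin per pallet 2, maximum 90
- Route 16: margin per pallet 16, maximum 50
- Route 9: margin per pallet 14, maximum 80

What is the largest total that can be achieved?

Rank by margin per pallet: Route 16 16 > Route 9 14 > Route 13 5 > Route 6 2.
Give Route 16 50 to hit its cap of 50 — 90 left.
Route 9 takes 80 to reach its cap of 80 — 10 left.
Route 13 has room for 70 but only 10 remain, so it gets 10.
Total = 5×10 + 16×50 + 14×80 = 1970.

1970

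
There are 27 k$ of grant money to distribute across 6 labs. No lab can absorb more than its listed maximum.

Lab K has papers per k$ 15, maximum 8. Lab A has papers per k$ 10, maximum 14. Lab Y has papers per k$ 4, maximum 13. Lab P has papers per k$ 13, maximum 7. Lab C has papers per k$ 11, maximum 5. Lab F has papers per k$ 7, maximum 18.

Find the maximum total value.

Order the labs by papers per k$: Lab K 15 > Lab P 13 > Lab C 11 > Lab A 10 > Lab F 7 > Lab Y 4.
Lab K takes 8 to reach its cap of 8 ; 19 left.
Lab P: +7 to 7 (cap) ; 12 left.
Lab C takes 5 to reach its cap of 5 ; 7 left.
Lab A: +7 (room for 14) → 7. Pool exhausted.
Total = 15×8 + 10×7 + 13×7 + 11×5 = 336.

336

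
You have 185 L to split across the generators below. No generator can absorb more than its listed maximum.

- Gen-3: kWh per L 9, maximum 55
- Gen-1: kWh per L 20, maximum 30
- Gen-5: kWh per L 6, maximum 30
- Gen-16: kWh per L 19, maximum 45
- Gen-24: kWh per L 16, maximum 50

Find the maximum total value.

2780

Rank by kWh per L: Gen-1 20 > Gen-16 19 > Gen-24 16 > Gen-3 9 > Gen-5 6.
Give Gen-1 30 to hit its cap of 30 → 155 left.
Gen-16: +45 to 45 (cap) → 110 left.
Give Gen-24 50 to hit its cap of 50 → 60 left.
Gen-3 takes 55 to reach its cap of 55 → 5 left.
Gen-5: +5 (room for 30) → 5. Pool exhausted.
Total = 9×55 + 20×30 + 6×5 + 19×45 + 16×50 = 2780.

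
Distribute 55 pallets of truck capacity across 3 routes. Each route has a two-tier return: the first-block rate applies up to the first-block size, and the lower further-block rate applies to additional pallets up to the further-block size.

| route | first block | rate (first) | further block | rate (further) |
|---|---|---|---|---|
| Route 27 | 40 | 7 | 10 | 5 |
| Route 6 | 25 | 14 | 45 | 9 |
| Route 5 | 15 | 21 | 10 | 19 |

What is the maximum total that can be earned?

900

Rank every tier by rate: Route 5/T1 21 > Route 5/T2 19 > Route 6/T1 14 > Route 6/T2 9 > Route 27/T1 7 > Route 27/T2 5.
Route 5 T1 at 21: fill all 15 → 40 left.
Route 5 T2 at 19: fill all 10 → 30 left.
Route 6/T1 (14): +25 → 5 left.
Route 6 T2 at 9: only 5 left, fill 5.
Total = 21×15 + 19×10 + 14×25 + 9×5 = 900.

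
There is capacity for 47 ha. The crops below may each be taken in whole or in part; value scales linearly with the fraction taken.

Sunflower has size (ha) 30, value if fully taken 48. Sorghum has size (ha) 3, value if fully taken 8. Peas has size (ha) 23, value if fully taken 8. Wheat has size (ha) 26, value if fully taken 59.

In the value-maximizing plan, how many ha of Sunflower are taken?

Best value per unit of size first: Sorghum 8/3≈2.67, Wheat 59/26≈2.27, Sunflower 48/30≈1.6, Peas 8/23≈0.348.
Take all of Sorghum (3 ha, value 8) — 44 ha left.
Wheat: take in full, 26 ha for value 59 — 18 left.
18 ha left: a 18/30 share of Sunflower gives 48×18/30 = 28.8.

18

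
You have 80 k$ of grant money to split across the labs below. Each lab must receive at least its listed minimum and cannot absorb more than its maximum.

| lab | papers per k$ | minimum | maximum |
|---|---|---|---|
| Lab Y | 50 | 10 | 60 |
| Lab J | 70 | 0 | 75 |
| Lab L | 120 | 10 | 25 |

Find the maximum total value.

Meeting every minimum uses 10+0+10 = 20 k$, leaving 60.
Highest papers per k$ first: Lab L 120 > Lab J 70 > Lab Y 50.
Lab L: +15 to 25 (cap) → 45 left.
Lab J: +45 (room for 75) → 45. Pool exhausted.
Total = 50×10 + 70×45 + 120×25 = 6650.

6650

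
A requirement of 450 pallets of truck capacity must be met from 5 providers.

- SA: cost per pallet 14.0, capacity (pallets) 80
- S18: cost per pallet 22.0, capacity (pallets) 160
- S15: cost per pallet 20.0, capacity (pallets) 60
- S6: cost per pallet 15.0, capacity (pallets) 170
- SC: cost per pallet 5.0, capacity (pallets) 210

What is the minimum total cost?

Fill from the cheapest provider first.
SC (5.0): use full 210 — 240 pallets to go.
SA at 14.0: take all 80 pallets — 160 still needed.
Take 160 from S6 at 15.0 to finish.
S15, S18: unused.
Cost = 210×5.0 + 80×14.0 + 160×15.0 = 4570.

4570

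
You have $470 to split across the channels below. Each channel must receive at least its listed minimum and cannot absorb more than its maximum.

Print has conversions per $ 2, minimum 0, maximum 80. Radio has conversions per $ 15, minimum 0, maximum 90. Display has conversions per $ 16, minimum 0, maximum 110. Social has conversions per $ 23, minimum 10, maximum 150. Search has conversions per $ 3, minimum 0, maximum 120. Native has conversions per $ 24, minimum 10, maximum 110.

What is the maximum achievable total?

9230

Meeting every minimum uses 0+0+0+10+0+10 = 20 $, leaving 450.
Highest conversions per $ first: Native 24 > Social 23 > Display 16 > Radio 15 > Search 3 > Print 2.
Native takes 100 more to reach its cap of 110 → 350 left.
Social takes 140 more to reach its cap of 150 → 210 left.
Display takes 110 more to reach its cap of 110 → 100 left.
Radio: +90 to 90 (cap) → 10 left.
Only 10 left; Search takes them to reach 10.
Total = 15×90 + 16×110 + 23×150 + 3×10 + 24×110 = 9230.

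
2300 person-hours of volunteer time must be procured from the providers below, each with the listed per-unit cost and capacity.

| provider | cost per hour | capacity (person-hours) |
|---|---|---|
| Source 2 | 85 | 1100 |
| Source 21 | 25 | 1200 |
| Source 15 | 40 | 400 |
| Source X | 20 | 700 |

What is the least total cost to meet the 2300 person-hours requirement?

Use providers in increasing cost order.
Source X at 20: take all 700 person-hours — 1600 still needed.
Take 1200 from Source 21 at 25 — need 400 more.
Take 400 from Source 15 at 40 — need 0 more.
Source 2: unused.
Cost = 700×20 + 1200×25 + 400×40 = 60000.

60000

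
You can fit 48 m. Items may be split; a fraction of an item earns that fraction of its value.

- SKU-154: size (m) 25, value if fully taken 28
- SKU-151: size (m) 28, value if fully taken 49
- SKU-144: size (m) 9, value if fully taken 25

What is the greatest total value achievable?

Rank by value-to-size ratio: SKU-144 25/9≈2.78, SKU-151 49/28≈1.75, SKU-154 28/25≈1.12.
Take all of SKU-144 (9 m, value 25) → 39 m left.
All 28 m of SKU-151 fit (value 49) → 11 remain.
11 m left: a 11/25 share of SKU-154 gives 28×11/25 = 12.32.
Total value = 86.32.

86.32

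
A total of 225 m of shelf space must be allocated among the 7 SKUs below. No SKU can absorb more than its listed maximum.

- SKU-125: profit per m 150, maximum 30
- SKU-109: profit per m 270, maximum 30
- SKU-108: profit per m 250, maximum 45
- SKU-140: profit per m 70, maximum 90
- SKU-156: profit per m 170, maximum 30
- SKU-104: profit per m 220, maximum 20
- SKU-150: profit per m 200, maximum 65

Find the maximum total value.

46700

Rank by profit per m: SKU-109 270 > SKU-108 250 > SKU-104 220 > SKU-150 200 > SKU-156 170 > SKU-125 150 > SKU-140 70.
Give SKU-109 30 to hit its cap of 30 ; 195 left.
SKU-108: +45 to 45 (cap) ; 150 left.
Give SKU-104 20 to hit its cap of 20 ; 130 left.
SKU-150: +65 to 65 (cap) ; 65 left.
SKU-156: +30 to 30 (cap) ; 35 left.
SKU-125: +30 to 30 (cap) ; 5 left.
SKU-140 has room for 90 but only 5 remain, so it gets 5.
Total = 150×30 + 270×30 + 250×45 + 70×5 + 170×30 + 220×20 + 200×65 = 46700.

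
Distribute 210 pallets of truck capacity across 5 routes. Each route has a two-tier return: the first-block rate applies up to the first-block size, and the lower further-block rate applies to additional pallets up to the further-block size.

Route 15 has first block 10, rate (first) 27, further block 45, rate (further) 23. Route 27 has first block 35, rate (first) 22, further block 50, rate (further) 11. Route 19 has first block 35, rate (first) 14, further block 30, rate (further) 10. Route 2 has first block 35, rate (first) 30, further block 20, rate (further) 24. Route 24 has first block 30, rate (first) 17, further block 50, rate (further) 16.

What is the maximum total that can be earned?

4675

Rank every tier by rate: Route 2/first 30 > Route 15/first 27 > Route 2/second 24 > Route 15/second 23 > Route 27/first 22 > Route 24/first 17 > Route 24/second 16 > Route 19/first 14 > Route 27/second 11 > Route 19/second 10.
Fill Route 2 first block (35 at 30) — 175 left.
Route 15 first at 27: fill all 10 — 165 left.
Fill Route 2 second block (20 at 24) — 145 left.
Fill Route 15 second block (45 at 23) — 100 left.
Route 27 first at 22: fill all 35 — 65 left.
Route 24/first (17): +30 — 35 left.
Route 24 second at 16: only 35 left, fill 35.
Total = 30×35 + 27×10 + 24×20 + 23×45 + 22×35 + 17×30 + 16×35 = 4675.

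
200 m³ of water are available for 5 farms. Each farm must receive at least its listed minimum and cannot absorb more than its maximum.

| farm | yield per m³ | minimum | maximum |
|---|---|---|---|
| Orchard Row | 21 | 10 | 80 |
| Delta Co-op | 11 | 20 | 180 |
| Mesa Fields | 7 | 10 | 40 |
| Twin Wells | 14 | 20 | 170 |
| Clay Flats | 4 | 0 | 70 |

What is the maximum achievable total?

3230

Meeting every minimum uses 10+20+10+20+0 = 60 m³, leaving 140.
Highest yield per m³ first: Orchard Row 21 > Twin Wells 14 > Delta Co-op 11 > Mesa Fields 7 > Clay Flats 4.
Orchard Row: +70 to 80 (cap) ; 70 left.
Twin Wells: +70 (room for 150) → 90. Pool exhausted.
Total = 21×80 + 11×20 + 7×10 + 14×90 = 3230.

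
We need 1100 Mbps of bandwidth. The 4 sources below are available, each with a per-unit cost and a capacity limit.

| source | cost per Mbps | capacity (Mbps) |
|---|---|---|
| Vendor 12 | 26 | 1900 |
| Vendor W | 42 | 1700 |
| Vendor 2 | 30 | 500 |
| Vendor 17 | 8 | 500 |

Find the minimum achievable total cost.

19600

Fill from the cheapest source first.
Vendor 17 (8): use full 500 ; 600 Mbps to go.
Vendor 12 (26): take the remaining 600 ; done.
Vendor 2, Vendor W: unused.
Cost = 500×8 + 600×26 = 19600.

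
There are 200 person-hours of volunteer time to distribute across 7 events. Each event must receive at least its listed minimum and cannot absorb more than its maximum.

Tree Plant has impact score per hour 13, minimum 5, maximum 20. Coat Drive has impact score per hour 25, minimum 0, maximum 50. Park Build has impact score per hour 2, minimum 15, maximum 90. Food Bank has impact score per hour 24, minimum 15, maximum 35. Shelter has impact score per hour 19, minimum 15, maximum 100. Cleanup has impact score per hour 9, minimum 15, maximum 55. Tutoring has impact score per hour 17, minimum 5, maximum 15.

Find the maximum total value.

3830

Meeting every minimum uses 5+0+15+15+15+15+5 = 70 person-hours, leaving 130.
Rank by impact score per hour: Coat Drive 25 > Food Bank 24 > Shelter 19 > Tutoring 17 > Tree Plant 13 > Cleanup 9 > Park Build 2.
Coat Drive: +50 to 50 (cap) ; 80 left.
Give Food Bank 20 more to hit its cap of 35 ; 60 left.
Only 60 left; Shelter takes them to reach 75.
Total = 13×5 + 25×50 + 2×15 + 24×35 + 19×75 + 9×15 + 17×5 = 3830.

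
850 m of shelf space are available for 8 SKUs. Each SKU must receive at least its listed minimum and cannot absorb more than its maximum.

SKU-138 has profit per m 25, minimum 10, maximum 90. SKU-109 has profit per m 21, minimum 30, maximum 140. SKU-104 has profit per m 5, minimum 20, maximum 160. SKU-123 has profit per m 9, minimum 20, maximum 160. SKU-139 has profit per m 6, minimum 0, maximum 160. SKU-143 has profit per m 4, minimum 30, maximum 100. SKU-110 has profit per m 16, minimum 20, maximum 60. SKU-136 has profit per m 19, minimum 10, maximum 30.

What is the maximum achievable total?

Meeting every minimum uses 10+30+20+20+0+30+20+10 = 140 m, leaving 710.
Rank by profit per m: SKU-138 25 > SKU-109 21 > SKU-136 19 > SKU-110 16 > SKU-123 9 > SKU-139 6 > SKU-104 5 > SKU-143 4.
SKU-138 takes 80 more to reach its cap of 90 — 630 left.
SKU-109 takes 110 more to reach its cap of 140 — 520 left.
SKU-136 takes 20 more to reach its cap of 30 — 500 left.
SKU-110 takes 40 more to reach its cap of 60 — 460 left.
Give SKU-123 140 more to hit its cap of 160 — 320 left.
Give SKU-139 160 more to hit its cap of 160 — 160 left.
Give SKU-104 140 more to hit its cap of 160 — 20 left.
SKU-143 has room for 70 more but only 20 remain, so it gets 50.
Total = 25×90 + 21×140 + 5×160 + 9×160 + 6×160 + 4×50 + 16×60 + 19×30 = 10120.

10120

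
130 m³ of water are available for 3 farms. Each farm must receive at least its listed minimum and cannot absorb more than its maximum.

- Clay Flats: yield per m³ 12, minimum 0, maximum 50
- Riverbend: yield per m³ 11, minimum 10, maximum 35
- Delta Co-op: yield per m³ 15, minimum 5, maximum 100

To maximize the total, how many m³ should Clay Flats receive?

20

Meeting every minimum uses 0+10+5 = 15 m³, leaving 115.
Rank by yield per m³: Delta Co-op 15 > Clay Flats 12 > Riverbend 11.
Delta Co-op takes 95 more to reach its cap of 100 ; 20 left.
Only 20 left; Clay Flats takes them to reach 20.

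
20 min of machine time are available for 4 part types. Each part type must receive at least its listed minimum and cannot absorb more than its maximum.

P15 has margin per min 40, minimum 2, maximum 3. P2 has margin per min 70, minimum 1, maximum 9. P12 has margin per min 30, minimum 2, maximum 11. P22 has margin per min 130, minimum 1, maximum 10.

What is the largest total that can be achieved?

1860

Meeting every minimum uses 2+1+2+1 = 6 min, leaving 14.
Highest margin per min first: P22 130 > P2 70 > P15 40 > P12 30.
P22: +9 to 10 (cap) — 5 left.
P2: +5 (room for 8) → 6. Pool exhausted.
Total = 40×2 + 70×6 + 30×2 + 130×10 = 1860.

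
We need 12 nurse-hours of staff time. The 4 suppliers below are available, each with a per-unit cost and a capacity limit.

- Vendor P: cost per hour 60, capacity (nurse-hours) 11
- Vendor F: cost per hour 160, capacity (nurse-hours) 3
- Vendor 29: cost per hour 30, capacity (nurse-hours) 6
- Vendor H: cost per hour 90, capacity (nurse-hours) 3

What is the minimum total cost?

540

Fill from the cheapest supplier first.
Vendor 29 at 30: take all 6 nurse-hours → 6 still needed.
Take 6 from Vendor P at 60 to finish.
Vendor H, Vendor F: unused.
Cost = 6×30 + 6×60 = 540.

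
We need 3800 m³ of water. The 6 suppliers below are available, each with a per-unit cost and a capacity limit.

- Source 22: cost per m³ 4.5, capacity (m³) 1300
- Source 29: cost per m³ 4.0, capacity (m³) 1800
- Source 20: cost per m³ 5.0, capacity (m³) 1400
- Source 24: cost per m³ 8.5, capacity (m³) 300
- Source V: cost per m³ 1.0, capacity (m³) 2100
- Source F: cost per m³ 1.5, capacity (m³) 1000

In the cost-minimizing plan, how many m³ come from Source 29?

700

Cheapest first:
Source V (1.0): use full 2100 → 1700 m³ to go.
Take 1000 from Source F at 1.5 → need 700 more.
Source 29 at 4.0: take 700 of its 1800 → requirement met.
Source 22, Source 20, Source 24: unused.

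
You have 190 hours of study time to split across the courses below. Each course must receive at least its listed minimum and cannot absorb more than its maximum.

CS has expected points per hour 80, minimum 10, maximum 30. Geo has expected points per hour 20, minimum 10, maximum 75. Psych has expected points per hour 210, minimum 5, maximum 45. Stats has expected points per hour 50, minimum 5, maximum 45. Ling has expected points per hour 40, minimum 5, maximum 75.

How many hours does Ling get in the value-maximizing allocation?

60

Meeting every minimum uses 10+10+5+5+5 = 35 hours, leaving 155.
Highest expected points per hour first: Psych 210 > CS 80 > Stats 50 > Ling 40 > Geo 20.
Give Psych 40 more to hit its cap of 45 ; 115 left.
Give CS 20 more to hit its cap of 30 ; 95 left.
Stats takes 40 more to reach its cap of 45 ; 55 left.
Ling: +55 (room for 70) → 60. Pool exhausted.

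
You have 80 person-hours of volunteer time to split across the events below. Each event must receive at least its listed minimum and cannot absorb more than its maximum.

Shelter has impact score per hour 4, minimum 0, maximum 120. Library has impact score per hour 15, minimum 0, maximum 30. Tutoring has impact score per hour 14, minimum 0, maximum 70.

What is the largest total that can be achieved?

1150

Meeting every minimum uses 0+0+0 = 0 person-hours, leaving 80.
Order the events by impact score per hour: Library 15 > Tutoring 14 > Shelter 4.
Give Library 30 more to hit its cap of 30 → 50 left.
Tutoring: +50 (room for 70) → 50. Pool exhausted.
Total = 15×30 + 14×50 = 1150.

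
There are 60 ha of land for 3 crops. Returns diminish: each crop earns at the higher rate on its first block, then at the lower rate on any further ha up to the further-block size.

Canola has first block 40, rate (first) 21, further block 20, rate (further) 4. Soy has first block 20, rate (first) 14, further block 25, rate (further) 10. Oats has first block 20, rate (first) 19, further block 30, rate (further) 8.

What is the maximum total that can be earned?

Treat each block as its own option and order by rate: Canola/T1 21 > Oats/T1 19 > Soy/T1 14 > Soy/T2 10 > Oats/T2 8 > Canola/T2 4.
Canola T1 at 21: fill all 40 — 20 left.
Oats/T1 (19): +20 — 0 left.
Total = 21×40 + 19×20 = 1220.

1220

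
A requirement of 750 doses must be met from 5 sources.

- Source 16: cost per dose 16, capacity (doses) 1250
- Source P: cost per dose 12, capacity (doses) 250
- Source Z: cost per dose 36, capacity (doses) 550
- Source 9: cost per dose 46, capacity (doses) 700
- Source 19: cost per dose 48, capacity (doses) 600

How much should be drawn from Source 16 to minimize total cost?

Fill from the cheapest source first.
Source P (12): use full 250 → 500 doses to go.
Source 16 (16): take the remaining 500 → done.
Source Z, Source 9, Source 19: unused.

500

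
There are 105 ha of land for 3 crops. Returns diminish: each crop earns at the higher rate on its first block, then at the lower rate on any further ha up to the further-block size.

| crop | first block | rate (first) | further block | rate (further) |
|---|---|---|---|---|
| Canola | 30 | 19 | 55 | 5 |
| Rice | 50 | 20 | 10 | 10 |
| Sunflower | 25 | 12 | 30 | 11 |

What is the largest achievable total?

Rank every tier by rate: Rice/tier1 20 > Canola/tier1 19 > Sunflower/tier1 12 > Sunflower/tier2 11 > Rice/tier2 10 > Canola/tier2 5.
Rice/tier1 (20): +50 → 55 left.
Fill Canola tier1 block (30 at 19) → 25 left.
Sunflower tier1 at 12: fill all 25 → 0 left.
Total = 20×50 + 19×30 + 12×25 = 1870.

1870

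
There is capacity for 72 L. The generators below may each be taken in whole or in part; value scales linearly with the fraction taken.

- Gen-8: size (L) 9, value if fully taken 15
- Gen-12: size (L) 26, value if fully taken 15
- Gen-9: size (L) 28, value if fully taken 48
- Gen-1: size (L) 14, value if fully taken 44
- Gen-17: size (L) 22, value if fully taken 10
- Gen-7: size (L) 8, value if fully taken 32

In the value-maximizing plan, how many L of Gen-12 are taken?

13

Sort by value density: Gen-7 32/8≈4, Gen-1 44/14≈3.14, Gen-9 48/28≈1.71, Gen-8 15/9≈1.67, Gen-12 15/26≈0.577, Gen-17 10/22≈0.455.
All 8 L of Gen-7 fit (value 32) ; 64 remain.
Gen-1: take in full, 14 L for value 44 ; 50 left.
All 28 L of Gen-9 fit (value 48) ; 22 remain.
Take all of Gen-8 (9 L, value 15) ; 13 L left.
13 L left: a 13/26 share of Gen-12 gives 15×13/26 = 7.5.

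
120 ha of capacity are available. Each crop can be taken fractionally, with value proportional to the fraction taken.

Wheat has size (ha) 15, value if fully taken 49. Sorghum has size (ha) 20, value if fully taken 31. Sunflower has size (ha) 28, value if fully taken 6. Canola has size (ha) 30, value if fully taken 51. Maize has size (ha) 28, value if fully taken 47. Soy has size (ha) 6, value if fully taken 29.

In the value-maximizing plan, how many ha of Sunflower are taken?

Best value per unit of size first: Soy 29/6≈4.83, Wheat 49/15≈3.27, Canola 51/30≈1.7, Maize 47/28≈1.68, Sorghum 31/20≈1.55, Sunflower 6/28≈0.214.
All 6 ha of Soy fit (value 29) → 114 remain.
Wheat: take in full, 15 ha for value 49 → 99 left.
Take all of Canola (30 ha, value 51) → 69 ha left.
Maize: take in full, 28 ha for value 47 → 41 left.
All 20 ha of Sorghum fit (value 31) → 21 remain.
21 ha left: a 21/28 share of Sunflower gives 6×21/28 = 4.5.

21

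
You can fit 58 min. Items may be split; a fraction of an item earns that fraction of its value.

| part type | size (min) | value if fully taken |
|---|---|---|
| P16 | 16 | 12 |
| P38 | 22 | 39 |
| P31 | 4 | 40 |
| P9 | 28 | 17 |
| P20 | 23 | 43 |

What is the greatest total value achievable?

128.75

Best value per unit of size first: P31 40/4≈10, P20 43/23≈1.87, P38 39/22≈1.77, P16 12/16≈0.75, P9 17/28≈0.607.
P31: take in full, 4 min for value 40 ; 54 left.
All 23 min of P20 fit (value 43) ; 31 remain.
All 22 min of P38 fit (value 39) ; 9 remain.
Fill the last 9 min with part of P16: 9/16 of it earns 6.75.
Total value = 128.75.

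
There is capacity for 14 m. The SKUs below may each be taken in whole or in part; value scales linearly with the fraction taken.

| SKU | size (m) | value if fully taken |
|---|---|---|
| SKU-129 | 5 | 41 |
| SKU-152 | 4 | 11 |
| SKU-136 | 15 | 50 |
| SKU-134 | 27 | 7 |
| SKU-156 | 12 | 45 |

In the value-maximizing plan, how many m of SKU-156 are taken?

Best value per unit of size first: SKU-129 41/5≈8.2, SKU-156 45/12≈3.75, SKU-136 50/15≈3.33, SKU-152 11/4≈2.75, SKU-134 7/27≈0.259.
SKU-129: take in full, 5 m for value 41 — 9 left.
Fill the last 9 m with part of SKU-156: 9/12 of it earns 33.75.

9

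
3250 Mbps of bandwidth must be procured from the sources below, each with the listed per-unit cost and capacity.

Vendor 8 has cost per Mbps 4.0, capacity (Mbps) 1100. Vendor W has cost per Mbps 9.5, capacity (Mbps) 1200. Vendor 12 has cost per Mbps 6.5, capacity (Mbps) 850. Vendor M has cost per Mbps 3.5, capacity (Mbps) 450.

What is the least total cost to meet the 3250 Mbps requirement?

Use sources in increasing cost order.
Vendor M at 3.5: take all 450 Mbps → 2800 still needed.
Vendor 8 (4.0): use full 1100 → 1700 Mbps to go.
Vendor 12 (6.5): use full 850 → 850 Mbps to go.
Vendor W (9.5): take the remaining 850 → done.
Cost = 450×3.5 + 1100×4.0 + 850×6.5 + 850×9.5 = 19575.

19575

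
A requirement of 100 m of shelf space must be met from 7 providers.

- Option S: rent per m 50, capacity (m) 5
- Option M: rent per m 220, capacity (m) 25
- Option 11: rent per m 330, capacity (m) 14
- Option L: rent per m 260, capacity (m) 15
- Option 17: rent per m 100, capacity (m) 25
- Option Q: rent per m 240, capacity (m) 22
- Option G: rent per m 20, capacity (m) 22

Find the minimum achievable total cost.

14230

Cheapest first:
Take 22 from Option G at 20 ; need 78 more.
Option S (50): use full 5 ; 73 m to go.
Take 25 from Option 17 at 100 ; need 48 more.
Option M at 220: take all 25 m ; 23 still needed.
Take 22 from Option Q at 240 ; need 1 more.
Option L (260): take the remaining 1 ; done.
Option 11: unused.
Cost = 22×20 + 5×50 + 25×100 + 25×220 + 22×240 + 1×260 = 14230.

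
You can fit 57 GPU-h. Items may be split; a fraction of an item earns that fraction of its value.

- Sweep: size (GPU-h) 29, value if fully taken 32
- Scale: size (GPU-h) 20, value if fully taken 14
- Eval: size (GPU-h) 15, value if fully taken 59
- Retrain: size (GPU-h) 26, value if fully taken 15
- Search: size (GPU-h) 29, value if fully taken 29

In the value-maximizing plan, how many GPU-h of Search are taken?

13

Sort by value density: Eval 59/15≈3.93, Sweep 32/29≈1.1, Search 29/29≈1, Scale 14/20≈0.7, Retrain 15/26≈0.577.
All 15 GPU-h of Eval fit (value 59) — 42 remain.
Sweep: take in full, 29 GPU-h for value 32 — 13 left.
Only 13 GPU-h remain; take 13/29 of Search for value 29×13/29 = 13.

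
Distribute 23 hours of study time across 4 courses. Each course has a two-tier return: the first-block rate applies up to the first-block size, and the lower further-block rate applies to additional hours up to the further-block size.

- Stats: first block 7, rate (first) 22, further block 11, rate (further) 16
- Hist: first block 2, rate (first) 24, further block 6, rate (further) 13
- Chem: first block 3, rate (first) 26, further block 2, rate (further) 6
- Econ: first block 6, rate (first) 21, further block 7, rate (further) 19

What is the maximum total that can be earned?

501

Treat each block as its own option and order by rate: Chem/tier1 26 > Hist/tier1 24 > Stats/tier1 22 > Econ/tier1 21 > Econ/tier2 19 > Stats/tier2 16 > Hist/tier2 13 > Chem/tier2 6.
Fill Chem tier1 block (3 at 26) — 20 left.
Hist tier1 at 24: fill all 2 — 18 left.
Fill Stats tier1 block (7 at 22) — 11 left.
Econ/tier1 (21): +6 — 5 left.
Econ/tier2: +5 of 7 at 19; pool empty.
Total = 26×3 + 24×2 + 22×7 + 21×6 + 19×5 = 501.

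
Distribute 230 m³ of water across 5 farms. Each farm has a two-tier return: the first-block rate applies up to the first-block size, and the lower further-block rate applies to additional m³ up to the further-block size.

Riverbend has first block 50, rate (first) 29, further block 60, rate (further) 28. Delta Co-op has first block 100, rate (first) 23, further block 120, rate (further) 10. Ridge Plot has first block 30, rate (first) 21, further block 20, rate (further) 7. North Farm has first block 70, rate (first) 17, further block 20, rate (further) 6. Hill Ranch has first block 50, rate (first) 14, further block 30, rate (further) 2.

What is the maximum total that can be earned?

5850

Order all 10 blocks by rate: Riverbend/tier1 29 > Riverbend/tier2 28 > Delta Co-op/tier1 23 > Ridge Plot/tier1 21 > North Farm/tier1 17 > Hill Ranch/tier1 14 > Delta Co-op/tier2 10 > Ridge Plot/tier2 7 > North Farm/tier2 6 > Hill Ranch/tier2 2.
Fill Riverbend tier1 block (50 at 29) — 180 left.
Riverbend/tier2 (28): +60 — 120 left.
Delta Co-op/tier1 (23): +100 — 20 left.
Ridge Plot tier1 at 21: only 20 left, fill 20.
Total = 29×50 + 28×60 + 23×100 + 21×20 = 5850.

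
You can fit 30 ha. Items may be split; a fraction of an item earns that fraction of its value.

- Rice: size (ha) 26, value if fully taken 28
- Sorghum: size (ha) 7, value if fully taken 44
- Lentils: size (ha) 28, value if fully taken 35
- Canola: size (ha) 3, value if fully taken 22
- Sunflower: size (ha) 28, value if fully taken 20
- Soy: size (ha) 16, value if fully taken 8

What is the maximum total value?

Best value per unit of size first: Canola 22/3≈7.33, Sorghum 44/7≈6.29, Lentils 35/28≈1.25, Rice 28/26≈1.08, Sunflower 20/28≈0.714, Soy 8/16≈0.5.
All 3 ha of Canola fit (value 22) → 27 remain.
Take all of Sorghum (7 ha, value 44) → 20 ha left.
Fill the last 20 ha with part of Lentils: 20/28 of it earns 25.
Total value = 91.

91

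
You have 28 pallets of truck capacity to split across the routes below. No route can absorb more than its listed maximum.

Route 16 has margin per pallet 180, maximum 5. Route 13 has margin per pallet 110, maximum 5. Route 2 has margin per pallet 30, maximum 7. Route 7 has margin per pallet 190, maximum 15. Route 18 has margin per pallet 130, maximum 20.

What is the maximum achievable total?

4790

Highest margin per pallet first: Route 7 190 > Route 16 180 > Route 18 130 > Route 13 110 > Route 2 30.
Route 7: +15 to 15 (cap) — 13 left.
Give Route 16 5 to hit its cap of 5 — 8 left.
Route 18: +8 (room for 20) → 8. Pool exhausted.
Total = 180×5 + 190×15 + 130×8 = 4790.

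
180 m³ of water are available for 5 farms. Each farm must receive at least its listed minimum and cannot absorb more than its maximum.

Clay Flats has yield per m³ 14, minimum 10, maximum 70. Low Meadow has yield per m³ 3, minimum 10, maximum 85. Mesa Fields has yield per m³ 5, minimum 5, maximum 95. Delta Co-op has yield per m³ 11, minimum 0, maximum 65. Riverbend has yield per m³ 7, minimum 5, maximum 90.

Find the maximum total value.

1960

Meeting every minimum uses 10+10+5+0+5 = 30 m³, leaving 150.
Highest yield per m³ first: Clay Flats 14 > Delta Co-op 11 > Riverbend 7 > Mesa Fields 5 > Low Meadow 3.
Clay Flats: +60 to 70 (cap) ; 90 left.
Give Delta Co-op 65 more to hit its cap of 65 ; 25 left.
Riverbend has room for 85 more but only 25 remain, so it gets 30.
Total = 14×70 + 3×10 + 5×5 + 11×65 + 7×30 = 1960.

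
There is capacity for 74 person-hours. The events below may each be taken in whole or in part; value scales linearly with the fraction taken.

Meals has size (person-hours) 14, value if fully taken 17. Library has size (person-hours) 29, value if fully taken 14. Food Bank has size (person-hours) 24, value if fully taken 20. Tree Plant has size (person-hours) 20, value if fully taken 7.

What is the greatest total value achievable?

Best value per unit of size first: Meals 17/14≈1.21, Food Bank 20/24≈0.833, Library 14/29≈0.483, Tree Plant 7/20≈0.35.
All 14 person-hours of Meals fit (value 17) — 60 remain.
All 24 person-hours of Food Bank fit (value 20) — 36 remain.
Take all of Library (29 person-hours, value 14) — 7 person-hours left.
Only 7 person-hours remain; take 7/20 of Tree Plant for value 7×7/20 = 2.45.
Total value = 53.45.

53.45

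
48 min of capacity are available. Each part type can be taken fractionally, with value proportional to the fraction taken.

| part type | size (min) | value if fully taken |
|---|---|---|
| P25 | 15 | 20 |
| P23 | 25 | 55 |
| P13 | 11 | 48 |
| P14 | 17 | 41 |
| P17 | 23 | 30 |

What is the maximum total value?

133

Best value per unit of size first: P13 48/11≈4.36, P14 41/17≈2.41, P23 55/25≈2.2, P25 20/15≈1.33, P17 30/23≈1.3.
All 11 min of P13 fit (value 48) — 37 remain.
All 17 min of P14 fit (value 41) — 20 remain.
20 min left: a 20/25 share of P23 gives 55×20/25 = 44.
Total value = 133.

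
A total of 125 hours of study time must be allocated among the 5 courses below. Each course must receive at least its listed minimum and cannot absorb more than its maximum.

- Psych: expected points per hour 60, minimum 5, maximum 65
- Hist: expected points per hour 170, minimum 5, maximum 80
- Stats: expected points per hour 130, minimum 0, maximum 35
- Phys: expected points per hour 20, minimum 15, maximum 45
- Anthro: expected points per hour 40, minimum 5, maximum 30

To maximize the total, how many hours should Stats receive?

20

Meeting every minimum uses 5+5+0+15+5 = 30 hours, leaving 95.
Order the courses by expected points per hour: Hist 170 > Stats 130 > Psych 60 > Anthro 40 > Phys 20.
Give Hist 75 more to hit its cap of 80 ; 20 left.
Only 20 left; Stats takes them to reach 20.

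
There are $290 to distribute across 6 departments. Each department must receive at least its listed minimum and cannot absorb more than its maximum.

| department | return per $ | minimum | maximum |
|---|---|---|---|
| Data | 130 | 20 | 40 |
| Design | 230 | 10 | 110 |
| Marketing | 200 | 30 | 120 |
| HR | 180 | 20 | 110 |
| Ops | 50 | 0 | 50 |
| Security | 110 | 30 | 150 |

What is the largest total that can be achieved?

56800

Meeting every minimum uses 20+10+30+20+0+30 = 110 $, leaving 180.
Highest return per $ first: Design 230 > Marketing 200 > HR 180 > Data 130 > Security 110 > Ops 50.
Give Design 100 more to hit its cap of 110 — 80 left.
Marketing: +80 (room for 90) → 110. Pool exhausted.
Total = 130×20 + 230×110 + 200×110 + 180×20 + 110×30 = 56800.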